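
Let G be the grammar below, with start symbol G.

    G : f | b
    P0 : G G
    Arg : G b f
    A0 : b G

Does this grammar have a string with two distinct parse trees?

Only G is reachable from G; ignoring the rest: The reachable rules are right-linear with at most one rule per (nonterminal, next-terminal) pair. Each input token forces the next rule, so parsing is deterministic.

Unambiguous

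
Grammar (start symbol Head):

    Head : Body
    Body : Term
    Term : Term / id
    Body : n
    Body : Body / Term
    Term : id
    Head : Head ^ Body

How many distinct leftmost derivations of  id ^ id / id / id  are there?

Parse trees for id ^ id / id / id:
  [Head [Head [Body [Term id]]] ^ [Body [Term [Term [Term id] / id] / id]]]
  [Head [Head [Body [Term id]]] ^ [Body [Body [Term id]] / [Term [Term id] / id]]]
  [Head [Head [Body [Term id]]] ^ [Body [Body [Term [Term id] / id]] / [Term id]]]
  [Head [Head [Body [Term id]]] ^ [Body [Body [Body [Term id]] / [Term id]] / [Term id]]]

4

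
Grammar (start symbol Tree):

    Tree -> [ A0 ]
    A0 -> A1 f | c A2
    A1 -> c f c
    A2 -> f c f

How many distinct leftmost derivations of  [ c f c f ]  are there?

Parse trees for [ c f c f ]:
  [Tree [ [A0 [A1 c f c] f] ]]
  [Tree [ [A0 c [A2 f c f]] ]]

2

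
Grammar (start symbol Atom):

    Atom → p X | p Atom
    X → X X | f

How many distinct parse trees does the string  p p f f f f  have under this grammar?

5

Parse trees for p p f f f f:
  [Atom p [Atom p [X [X f] [X [X f] [X [X f] [X f]]]]]]
  [Atom p [Atom p [X [X f] [X [X [X f] [X f]] [X f]]]]]
  [Atom p [Atom p [X [X [X f] [X f]] [X [X f] [X f]]]]]
  [Atom p [Atom p [X [X [X f] [X [X f] [X f]]] [X f]]]]
  [Atom p [Atom p [X [X [X [X f] [X f]] [X f]] [X f]]]]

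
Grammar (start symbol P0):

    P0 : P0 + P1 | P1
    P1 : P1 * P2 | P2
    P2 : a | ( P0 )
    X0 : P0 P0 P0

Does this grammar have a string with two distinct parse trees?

(X0 is unreachable from P0, so its rules don't affect L(P0).) This is a standard precedence ladder (P0 over P1 over P2), with each level left-recursive on its own operator ('+' at P0, '*' at P1). That structure is LR(1), hence unambiguous.

Unambiguous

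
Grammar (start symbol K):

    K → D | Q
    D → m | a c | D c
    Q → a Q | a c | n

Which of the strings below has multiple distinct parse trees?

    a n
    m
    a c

a c

a n: 1 tree
m: 1 tree
a c: 2 trees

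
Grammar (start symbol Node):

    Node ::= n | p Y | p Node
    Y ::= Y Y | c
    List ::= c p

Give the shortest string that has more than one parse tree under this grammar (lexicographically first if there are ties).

p c c c

length 1: no string has ≥2 trees
length 2: no string has ≥2 trees
length 3: no string has ≥2 trees
length 4: p c c c has 2 parse trees

Two derivations of p c c c:
  Node ⇒ p Y ⇒ p Y Y ⇒ p Y Y Y ⇒ p c Y Y ⇒ p c c Y ⇒ p c c c
  Node ⇒ p Y ⇒ p Y Y ⇒ p c Y ⇒ p c Y Y ⇒ p c c Y ⇒ p c c c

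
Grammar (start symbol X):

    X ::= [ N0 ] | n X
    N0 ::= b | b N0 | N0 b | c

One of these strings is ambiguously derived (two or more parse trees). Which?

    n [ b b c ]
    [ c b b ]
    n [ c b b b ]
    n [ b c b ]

n [ b c b ]

n [ b b c ]: 1 tree
[ c b b ]: 1 tree
n [ c b b b ]: 1 tree
n [ b c b ]: 2 trees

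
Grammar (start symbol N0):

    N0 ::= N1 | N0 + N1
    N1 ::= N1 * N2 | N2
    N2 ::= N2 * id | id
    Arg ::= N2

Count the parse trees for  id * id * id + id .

4

Parse trees for id * id * id + id:
  [N0 [N0 [N1 [N1 [N2 id]] * [N2 [N2 id] * id]]] + [N1 [N2 id]]]
  [N0 [N0 [N1 [N1 [N1 [N2 id]] * [N2 id]] * [N2 id]]] + [N1 [N2 id]]]
  [N0 [N0 [N1 [N1 [N2 [N2 id] * id]] * [N2 id]]] + [N1 [N2 id]]]
  [N0 [N0 [N1 [N2 [N2 [N2 id] * id] * id]]] + [N1 [N2 id]]]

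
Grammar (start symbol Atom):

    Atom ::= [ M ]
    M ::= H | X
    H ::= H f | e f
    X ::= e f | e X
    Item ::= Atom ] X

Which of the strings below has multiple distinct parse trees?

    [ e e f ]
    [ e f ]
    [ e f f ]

[ e e f ]: 1 tree
[ e f ]: 2 trees
[ e f f ]: 1 tree

[ e f ]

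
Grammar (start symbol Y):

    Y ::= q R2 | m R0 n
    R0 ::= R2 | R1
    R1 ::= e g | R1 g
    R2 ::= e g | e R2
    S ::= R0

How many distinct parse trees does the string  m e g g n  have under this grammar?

Parse trees for m e g g n:
  [Y m [R0 [R1 [R1 e g] g]] n]

1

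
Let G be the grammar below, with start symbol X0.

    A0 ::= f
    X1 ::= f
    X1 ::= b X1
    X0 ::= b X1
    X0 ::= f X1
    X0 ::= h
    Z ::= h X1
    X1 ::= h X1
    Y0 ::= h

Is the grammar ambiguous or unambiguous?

Unambiguous

(A0, Y0, Z are unreachable from X0, so their rules don't affect L(X0).) Each reachable nonterminal has at most one production per leading terminal, and all productions are right-linear; the derivation is determined token-by-token.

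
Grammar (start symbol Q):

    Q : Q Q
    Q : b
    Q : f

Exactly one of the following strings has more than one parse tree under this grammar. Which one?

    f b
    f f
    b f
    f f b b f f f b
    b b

f f b b f f f b

f b: 1 tree
f f: 1 tree
b f: 1 tree
f f b b f f f b: 429 trees
b b: 1 tree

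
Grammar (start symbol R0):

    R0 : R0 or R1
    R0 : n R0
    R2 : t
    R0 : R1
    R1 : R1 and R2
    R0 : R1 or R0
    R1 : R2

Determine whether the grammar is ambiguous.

Witness: t or t

Derivation 1: R0 ⇒ R0 or R1 ⇒ R1 or R1 ⇒ R2 or R1 ⇒ t or R1 ⇒ t or R2 ⇒ t or t
Derivation 2: R0 ⇒ R1 or R0 ⇒ R2 or R0 ⇒ t or R0 ⇒ t or R1 ⇒ t or R2 ⇒ t or t

Two distinct leftmost derivations for the same string.

Ambiguous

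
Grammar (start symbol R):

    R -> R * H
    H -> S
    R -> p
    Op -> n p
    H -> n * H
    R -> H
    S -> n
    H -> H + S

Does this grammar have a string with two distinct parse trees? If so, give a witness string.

Witness: n * n

Derivation 1: R ⇒ R * H ⇒ H * H ⇒ S * H ⇒ n * H ⇒ n * S ⇒ n * n
Derivation 2: R ⇒ H ⇒ n * H ⇒ n * S ⇒ n * n

Two distinct leftmost derivations for the same string.

Ambiguous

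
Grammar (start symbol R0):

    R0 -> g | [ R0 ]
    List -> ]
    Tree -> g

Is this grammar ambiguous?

(List, Tree are unreachable from R0, so their rules don't affect L(R0).) Each string is a nest of matched brackets around a single atom. An opening bracket forces the recursive rule; an atom forces the base rule.

Unambiguous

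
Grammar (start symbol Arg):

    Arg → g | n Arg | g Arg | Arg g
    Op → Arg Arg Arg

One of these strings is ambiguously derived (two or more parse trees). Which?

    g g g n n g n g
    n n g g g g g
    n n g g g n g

g g g n n g n g: 1 tree
n n g g g g g: 57 trees
n n g g g n g: 1 tree

n n g g g g g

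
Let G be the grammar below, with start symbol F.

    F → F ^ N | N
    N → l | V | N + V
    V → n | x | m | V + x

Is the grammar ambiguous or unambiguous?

Witness: m + x

Derivation 1: F ⇒ N ⇒ V ⇒ V + x ⇒ m + x
Derivation 2: F ⇒ N ⇒ N + V ⇒ V + V ⇒ m + V ⇒ m + x

Two distinct leftmost derivations for the same string.

Ambiguous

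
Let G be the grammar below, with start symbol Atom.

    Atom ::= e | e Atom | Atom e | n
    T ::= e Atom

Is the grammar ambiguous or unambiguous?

Ambiguous

Witness: e e

Derivation 1: Atom ⇒ e Atom ⇒ e e
Derivation 2: Atom ⇒ Atom e ⇒ e e

Two distinct leftmost derivations for the same string.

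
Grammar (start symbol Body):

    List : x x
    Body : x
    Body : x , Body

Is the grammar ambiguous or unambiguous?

Unambiguous

Only Body is reachable from Body; ignoring the rest: Right-recursive list with a separator: after each atom, whether the separator follows determines the rule. One parse per string.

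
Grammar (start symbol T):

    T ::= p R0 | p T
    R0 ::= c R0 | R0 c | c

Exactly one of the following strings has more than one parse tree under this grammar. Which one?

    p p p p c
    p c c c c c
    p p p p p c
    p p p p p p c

p p p p c: 1 tree
p c c c c c: 16 trees
p p p p p c: 1 tree
p p p p p p c: 1 tree

p c c c c c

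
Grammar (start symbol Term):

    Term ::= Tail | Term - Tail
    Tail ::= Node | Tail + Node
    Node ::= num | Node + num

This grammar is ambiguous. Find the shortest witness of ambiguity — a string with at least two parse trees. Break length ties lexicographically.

length 1: no string has ≥2 trees
length 3: num + num has 2 parse trees

Two derivations of num + num:
  Term ⇒ Tail ⇒ Node ⇒ Node + num ⇒ num + num
  Term ⇒ Tail ⇒ Tail + Node ⇒ Node + Node ⇒ num + Node ⇒ num + num

num + num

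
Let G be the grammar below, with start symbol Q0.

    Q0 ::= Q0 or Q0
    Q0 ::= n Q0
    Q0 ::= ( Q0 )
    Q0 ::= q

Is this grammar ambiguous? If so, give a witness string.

Witness: n q or q

Derivation 1: Q0 ⇒ Q0 or Q0 ⇒ n Q0 or Q0 ⇒ n q or Q0 ⇒ n q or q
Derivation 2: Q0 ⇒ n Q0 ⇒ n Q0 or Q0 ⇒ n q or Q0 ⇒ n q or q

Two distinct leftmost derivations for the same string.

Ambiguous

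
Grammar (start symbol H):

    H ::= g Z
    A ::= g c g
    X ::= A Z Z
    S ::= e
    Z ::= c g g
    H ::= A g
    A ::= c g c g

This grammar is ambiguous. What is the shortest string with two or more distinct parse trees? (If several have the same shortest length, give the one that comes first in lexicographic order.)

length 4: g c g g has 2 parse trees

Two derivations of g c g g:
  H ⇒ g Z ⇒ g c g g
  H ⇒ A g ⇒ g c g g

g c g g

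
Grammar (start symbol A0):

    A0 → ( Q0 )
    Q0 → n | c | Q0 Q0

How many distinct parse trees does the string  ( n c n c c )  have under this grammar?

Parse trees for ( n c n c c ) (showing first 6 of 14):
  [A0 ( [Q0 [Q0 n] [Q0 [Q0 c] [Q0 [Q0 n] [Q0 [Q0 c] [Q0 c]]]]] )]
  [A0 ( [Q0 [Q0 n] [Q0 [Q0 c] [Q0 [Q0 [Q0 n] [Q0 c]] [Q0 c]]]] )]
  [A0 ( [Q0 [Q0 n] [Q0 [Q0 [Q0 c] [Q0 n]] [Q0 [Q0 c] [Q0 c]]]] )]
  [A0 ( [Q0 [Q0 n] [Q0 [Q0 [Q0 c] [Q0 [Q0 n] [Q0 c]]] [Q0 c]]] )]
  [A0 ( [Q0 [Q0 n] [Q0 [Q0 [Q0 [Q0 c] [Q0 n]] [Q0 c]] [Q0 c]]] )]
  [A0 ( [Q0 [Q0 [Q0 n] [Q0 c]] [Q0 [Q0 n] [Q0 [Q0 c] [Q0 c]]]] )]

14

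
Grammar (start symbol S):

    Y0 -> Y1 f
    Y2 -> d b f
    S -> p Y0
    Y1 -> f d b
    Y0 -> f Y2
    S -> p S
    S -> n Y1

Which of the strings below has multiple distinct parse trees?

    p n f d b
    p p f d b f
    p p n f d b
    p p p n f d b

p n f d b: 1 tree
p p f d b f: 2 trees
p p n f d b: 1 tree
p p p n f d b: 1 tree

p p f d b f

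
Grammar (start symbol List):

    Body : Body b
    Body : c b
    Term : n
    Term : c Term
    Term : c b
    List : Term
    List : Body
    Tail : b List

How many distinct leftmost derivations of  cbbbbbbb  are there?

Parse trees for cbbbbbbb:
  [List [Body [Body [Body [Body [Body [Body [Body c b] b] b] b] b] b] b]]

1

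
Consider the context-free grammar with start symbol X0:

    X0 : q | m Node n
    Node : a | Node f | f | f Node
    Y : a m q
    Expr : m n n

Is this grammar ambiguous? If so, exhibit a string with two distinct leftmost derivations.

Witness: m f f n

Derivation 1: X0 ⇒ m Node n ⇒ m Node f n ⇒ m f f n
Derivation 2: X0 ⇒ m Node n ⇒ m f Node n ⇒ m f f n

Two distinct leftmost derivations for the same string.

Ambiguous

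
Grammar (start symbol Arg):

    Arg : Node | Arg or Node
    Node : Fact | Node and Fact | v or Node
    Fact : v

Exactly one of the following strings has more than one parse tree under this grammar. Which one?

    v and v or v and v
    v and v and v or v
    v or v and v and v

v and v or v and v: 1 tree
v and v and v or v: 1 tree
v or v and v and v: 4 trees

v or v and v and v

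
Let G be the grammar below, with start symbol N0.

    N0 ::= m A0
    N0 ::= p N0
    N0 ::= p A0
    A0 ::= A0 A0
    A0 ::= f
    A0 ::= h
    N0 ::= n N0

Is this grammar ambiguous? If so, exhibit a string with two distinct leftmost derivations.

Witness: m f f f

Derivation 1: N0 ⇒ m A0 ⇒ m A0 A0 ⇒ m A0 A0 A0 ⇒ m f A0 A0 ⇒ m f f A0 ⇒ m f f f
Derivation 2: N0 ⇒ m A0 ⇒ m A0 A0 ⇒ m f A0 ⇒ m f A0 A0 ⇒ m f f A0 ⇒ m f f f

Two distinct leftmost derivations for the same string.

Ambiguous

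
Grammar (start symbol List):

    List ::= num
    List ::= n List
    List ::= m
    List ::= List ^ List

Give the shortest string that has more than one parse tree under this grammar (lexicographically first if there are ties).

length 1: no string has ≥2 trees
length 2: no string has ≥2 trees
length 3: no string has ≥2 trees
length 4: n m ^ m has 2 parse trees

Two derivations of n m ^ m:
  List ⇒ n List ⇒ n List ^ List ⇒ n m ^ List ⇒ n m ^ m
  List ⇒ List ^ List ⇒ n List ^ List ⇒ n m ^ List ⇒ n m ^ m

n m ^ m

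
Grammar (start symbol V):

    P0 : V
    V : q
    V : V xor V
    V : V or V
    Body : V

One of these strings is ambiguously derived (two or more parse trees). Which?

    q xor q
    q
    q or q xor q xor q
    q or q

q or q xor q xor q

q xor q: 1 tree
q: 1 tree
q or q xor q xor q: 5 trees
q or q: 1 tree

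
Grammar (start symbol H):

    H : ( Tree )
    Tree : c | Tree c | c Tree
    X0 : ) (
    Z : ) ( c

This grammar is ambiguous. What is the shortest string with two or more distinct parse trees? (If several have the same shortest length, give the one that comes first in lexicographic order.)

length 3: no string has ≥2 trees
length 4: ( c c ) has 2 parse trees

Two derivations of ( c c ):
  H ⇒ ( Tree ) ⇒ ( Tree c ) ⇒ ( c c )
  H ⇒ ( Tree ) ⇒ ( c Tree ) ⇒ ( c c )

( c c )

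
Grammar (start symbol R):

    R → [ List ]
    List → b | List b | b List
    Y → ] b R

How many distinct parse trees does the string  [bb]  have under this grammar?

Parse trees for [bb]:
  [R [ [List [List b] b] ]]
  [R [ [List b [List b]] ]]

2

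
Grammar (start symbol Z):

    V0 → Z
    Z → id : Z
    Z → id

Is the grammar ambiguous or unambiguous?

(V0 is unreachable from Z, so its rules don't affect L(Z).) Right-recursive list with a separator: after each atom, whether the separator follows determines the rule. One parse per string.

Unambiguous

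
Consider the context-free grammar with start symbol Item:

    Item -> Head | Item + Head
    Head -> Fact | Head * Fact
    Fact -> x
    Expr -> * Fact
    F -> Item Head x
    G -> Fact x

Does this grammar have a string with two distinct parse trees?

Only Item, Head, Fact are reachable from Item; ignoring the rest: This is a standard precedence ladder (Item over Head over Fact), with each level left-recursive on its own operator ('+' at Item, '*' at Head). That structure is LR(1), hence unambiguous.

Unambiguous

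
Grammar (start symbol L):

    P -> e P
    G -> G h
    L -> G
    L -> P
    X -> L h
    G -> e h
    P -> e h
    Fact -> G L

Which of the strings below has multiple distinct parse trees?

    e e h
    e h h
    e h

e h

e e h: 1 tree
e h h: 1 tree
e h: 2 trees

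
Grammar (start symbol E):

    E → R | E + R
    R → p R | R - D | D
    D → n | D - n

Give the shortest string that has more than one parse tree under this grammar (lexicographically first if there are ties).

length 1: no string has ≥2 trees
length 2: no string has ≥2 trees
length 3: n - n has 2 parse trees

Two derivations of n - n:
  E ⇒ R ⇒ R - D ⇒ D - D ⇒ n - D ⇒ n - n
  E ⇒ R ⇒ D ⇒ D - n ⇒ n - n

n - n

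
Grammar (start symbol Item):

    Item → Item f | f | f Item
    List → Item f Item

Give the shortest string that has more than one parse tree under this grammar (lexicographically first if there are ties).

length 1: no string has ≥2 trees
length 2: f f has 2 parse trees

Two derivations of f f:
  Item ⇒ Item f ⇒ f f
  Item ⇒ f Item ⇒ f f

f f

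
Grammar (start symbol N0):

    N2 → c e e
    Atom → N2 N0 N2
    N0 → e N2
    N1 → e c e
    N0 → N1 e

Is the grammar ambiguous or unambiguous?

Ambiguous

Witness: e c e e

Derivation 1: N0 ⇒ e N2 ⇒ e c e e
Derivation 2: N0 ⇒ N1 e ⇒ e c e e

Two distinct leftmost derivations for the same string.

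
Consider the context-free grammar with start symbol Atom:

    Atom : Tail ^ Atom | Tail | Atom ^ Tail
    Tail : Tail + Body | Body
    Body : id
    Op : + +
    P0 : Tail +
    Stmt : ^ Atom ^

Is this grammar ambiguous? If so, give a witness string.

Witness: id ^ id

Derivation 1: Atom ⇒ Tail ^ Atom ⇒ Body ^ Atom ⇒ id ^ Atom ⇒ id ^ Tail ⇒ id ^ Body ⇒ id ^ id
Derivation 2: Atom ⇒ Atom ^ Tail ⇒ Tail ^ Tail ⇒ Body ^ Tail ⇒ id ^ Tail ⇒ id ^ Body ⇒ id ^ id

Two distinct leftmost derivations for the same string.

Ambiguous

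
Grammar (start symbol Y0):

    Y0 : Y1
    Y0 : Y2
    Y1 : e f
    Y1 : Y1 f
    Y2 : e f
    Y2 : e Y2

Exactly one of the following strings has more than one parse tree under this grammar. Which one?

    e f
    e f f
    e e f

e f: 2 trees
e f f: 1 tree
e e f: 1 tree

e f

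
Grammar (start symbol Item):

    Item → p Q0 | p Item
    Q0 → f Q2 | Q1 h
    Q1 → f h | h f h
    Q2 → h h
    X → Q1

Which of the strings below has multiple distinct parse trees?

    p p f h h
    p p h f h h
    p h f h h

p p f h h: 2 trees
p p h f h h: 1 tree
p h f h h: 1 tree

p p f h h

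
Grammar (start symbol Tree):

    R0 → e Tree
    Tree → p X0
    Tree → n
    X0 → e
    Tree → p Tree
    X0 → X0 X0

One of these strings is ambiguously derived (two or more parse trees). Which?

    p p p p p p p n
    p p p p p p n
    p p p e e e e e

p p p e e e e e

p p p p p p p n: 1 tree
p p p p p p n: 1 tree
p p p e e e e e: 14 trees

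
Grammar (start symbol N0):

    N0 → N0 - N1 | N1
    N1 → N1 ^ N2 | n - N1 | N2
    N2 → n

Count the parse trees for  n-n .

2

Parse trees for n-n:
  [N0 [N0 [N1 [N2 n]]] - [N1 [N2 n]]]
  [N0 [N1 n - [N1 [N2 n]]]]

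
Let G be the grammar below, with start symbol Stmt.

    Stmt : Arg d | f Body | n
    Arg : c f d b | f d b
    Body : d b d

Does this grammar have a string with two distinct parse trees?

Ambiguous

Witness: f d b d

Derivation 1: Stmt ⇒ Arg d ⇒ f d b d
Derivation 2: Stmt ⇒ f Body ⇒ f d b d

Two distinct leftmost derivations for the same string.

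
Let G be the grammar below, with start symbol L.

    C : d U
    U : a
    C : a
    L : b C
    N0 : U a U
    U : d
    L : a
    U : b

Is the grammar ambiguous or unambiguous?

Unambiguous

Only L, C, U are reachable from L; ignoring the rest: Restricted to the reachable nonterminals, every rule has the form A → t or A → t B, and no two rules for the same A share a first terminal. The grammar encodes a DFA — one run per string.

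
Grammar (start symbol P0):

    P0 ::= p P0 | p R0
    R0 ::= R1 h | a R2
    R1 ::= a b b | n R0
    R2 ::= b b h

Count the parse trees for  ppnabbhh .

Parse trees for ppnabbhh:
  [P0 p [P0 p [R0 [R1 n [R0 [R1 a b b] h]] h]]]
  [P0 p [P0 p [R0 [R1 n [R0 a [R2 b b h]]] h]]]

2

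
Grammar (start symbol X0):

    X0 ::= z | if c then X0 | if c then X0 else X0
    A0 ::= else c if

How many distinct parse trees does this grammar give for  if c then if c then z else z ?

Parse trees for if c then if c then z else z:
  [X0 if c then [X0 if c then [X0 z] else [X0 z]]]
  [X0 if c then [X0 if c then [X0 z]] else [X0 z]]

2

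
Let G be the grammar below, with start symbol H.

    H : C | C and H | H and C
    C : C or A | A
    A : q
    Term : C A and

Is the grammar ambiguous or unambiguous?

Ambiguous

Witness: q and q

Derivation 1: H ⇒ C and H ⇒ A and H ⇒ q and H ⇒ q and C ⇒ q and A ⇒ q and q
Derivation 2: H ⇒ H and C ⇒ C and C ⇒ A and C ⇒ q and C ⇒ q and A ⇒ q and q

Two distinct leftmost derivations for the same string.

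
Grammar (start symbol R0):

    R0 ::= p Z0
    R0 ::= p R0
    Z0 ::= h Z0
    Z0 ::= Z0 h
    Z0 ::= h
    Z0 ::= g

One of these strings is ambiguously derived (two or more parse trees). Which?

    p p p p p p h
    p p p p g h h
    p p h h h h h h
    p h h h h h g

p p p p p p h: 1 tree
p p p p g h h: 1 tree
p p h h h h h h: 32 trees
p h h h h h g: 1 tree

p p h h h h h h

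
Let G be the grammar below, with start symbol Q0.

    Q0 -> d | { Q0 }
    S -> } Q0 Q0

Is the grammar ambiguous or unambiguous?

Only Q0 is reachable from Q0; ignoring the rest: L(Q0) is { openⁿ atom closeⁿ : n ≥ 0 }. The bracket depth fixes n, and the derivation is forced at every step.

Unambiguous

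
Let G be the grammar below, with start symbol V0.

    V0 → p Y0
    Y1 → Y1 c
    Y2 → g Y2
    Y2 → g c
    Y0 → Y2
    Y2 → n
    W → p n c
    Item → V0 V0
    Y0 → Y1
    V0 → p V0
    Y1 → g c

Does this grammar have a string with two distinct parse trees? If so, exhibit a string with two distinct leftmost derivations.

Witness: p g c

Derivation 1: V0 ⇒ p Y0 ⇒ p Y2 ⇒ p g c
Derivation 2: V0 ⇒ p Y0 ⇒ p Y1 ⇒ p g c

Two distinct leftmost derivations for the same string.

Ambiguous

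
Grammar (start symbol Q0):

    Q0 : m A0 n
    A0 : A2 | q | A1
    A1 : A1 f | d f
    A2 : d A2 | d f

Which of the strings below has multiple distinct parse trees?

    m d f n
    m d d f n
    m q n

m d f n

m d f n: 2 trees
m d d f n: 1 tree
m q n: 1 tree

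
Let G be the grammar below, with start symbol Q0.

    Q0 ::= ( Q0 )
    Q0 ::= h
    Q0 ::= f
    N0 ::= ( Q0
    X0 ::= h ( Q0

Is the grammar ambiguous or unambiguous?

Only Q0 is reachable from Q0; ignoring the rest: L(Q0) is { openⁿ atom closeⁿ : n ≥ 0 }. The bracket depth fixes n, and the derivation is forced at every step.

Unambiguous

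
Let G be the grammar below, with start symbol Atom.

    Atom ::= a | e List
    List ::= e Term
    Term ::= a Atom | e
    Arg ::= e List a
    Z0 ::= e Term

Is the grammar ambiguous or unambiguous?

(Arg, Z0 are unreachable from Atom, so their rules don't affect L(Atom).) The reachable rules are right-linear with at most one rule per (nonterminal, next-terminal) pair. Each input token forces the next rule, so parsing is deterministic.

Unambiguous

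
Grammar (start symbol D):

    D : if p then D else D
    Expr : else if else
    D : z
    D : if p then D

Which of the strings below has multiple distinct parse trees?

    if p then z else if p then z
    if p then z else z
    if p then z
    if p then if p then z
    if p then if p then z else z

if p then if p then z else z

if p then z else if p then z: 1 tree
if p then z else z: 1 tree
if p then z: 1 tree
if p then if p then z: 1 tree
if p then if p then z else z: 2 trees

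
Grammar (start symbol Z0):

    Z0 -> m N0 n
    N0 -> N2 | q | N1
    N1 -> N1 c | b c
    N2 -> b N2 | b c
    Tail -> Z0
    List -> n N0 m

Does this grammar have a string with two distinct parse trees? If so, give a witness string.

Witness: m b c n

Derivation 1: Z0 ⇒ m N0 n ⇒ m N2 n ⇒ m b c n
Derivation 2: Z0 ⇒ m N0 n ⇒ m N1 n ⇒ m b c n

Two distinct leftmost derivations for the same string.

Ambiguous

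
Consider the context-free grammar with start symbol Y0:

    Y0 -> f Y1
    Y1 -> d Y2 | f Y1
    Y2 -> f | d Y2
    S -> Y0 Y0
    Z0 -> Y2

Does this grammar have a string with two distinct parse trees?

Unambiguous

Only Y0, Y1, Y2 are reachable from Y0; ignoring the rest: Restricted to the reachable nonterminals, every rule has the form A → t or A → t B, and no two rules for the same A share a first terminal. The grammar encodes a DFA — one run per string.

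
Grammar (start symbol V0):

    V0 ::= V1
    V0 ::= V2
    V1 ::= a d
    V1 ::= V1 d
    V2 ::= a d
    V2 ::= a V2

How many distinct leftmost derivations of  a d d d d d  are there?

Parse trees for a d d d d d:
  [V0 [V1 [V1 [V1 [V1 [V1 a d] d] d] d] d]]

1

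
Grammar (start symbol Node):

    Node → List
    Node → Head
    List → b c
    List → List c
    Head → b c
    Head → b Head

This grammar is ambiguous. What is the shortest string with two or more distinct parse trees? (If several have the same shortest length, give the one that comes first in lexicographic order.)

length 2: b c has 2 parse trees

Two derivations of b c:
  Node ⇒ List ⇒ b c
  Node ⇒ Head ⇒ b c

b c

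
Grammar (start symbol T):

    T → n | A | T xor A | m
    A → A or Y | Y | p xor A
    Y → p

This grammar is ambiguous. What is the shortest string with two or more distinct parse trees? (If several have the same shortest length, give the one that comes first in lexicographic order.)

p xor p

length 1: no string has ≥2 trees
length 3: p xor p has 2 parse trees

Two derivations of p xor p:
  T ⇒ A ⇒ p xor A ⇒ p xor Y ⇒ p xor p
  T ⇒ T xor A ⇒ A xor A ⇒ Y xor A ⇒ p xor A ⇒ p xor Y ⇒ p xor p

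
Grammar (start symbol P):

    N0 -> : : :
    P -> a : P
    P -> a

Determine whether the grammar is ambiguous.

(N0 is unreachable from P, so its rules don't affect L(P).) Right-recursive list with a separator: after each atom, whether the separator follows determines the rule. One parse per string.

Unambiguous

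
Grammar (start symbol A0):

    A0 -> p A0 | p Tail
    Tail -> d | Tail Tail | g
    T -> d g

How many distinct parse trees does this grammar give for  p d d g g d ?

Parse trees for p d d g g d (showing first 6 of 14):
  [A0 p [Tail [Tail d] [Tail [Tail d] [Tail [Tail g] [Tail [Tail g] [Tail d]]]]]]
  [A0 p [Tail [Tail d] [Tail [Tail d] [Tail [Tail [Tail g] [Tail g]] [Tail d]]]]]
  [A0 p [Tail [Tail d] [Tail [Tail [Tail d] [Tail g]] [Tail [Tail g] [Tail d]]]]]
  [A0 p [Tail [Tail d] [Tail [Tail [Tail d] [Tail [Tail g] [Tail g]]] [Tail d]]]]
  [A0 p [Tail [Tail d] [Tail [Tail [Tail [Tail d] [Tail g]] [Tail g]] [Tail d]]]]
  [A0 p [Tail [Tail [Tail d] [Tail d]] [Tail [Tail g] [Tail [Tail g] [Tail d]]]]]

14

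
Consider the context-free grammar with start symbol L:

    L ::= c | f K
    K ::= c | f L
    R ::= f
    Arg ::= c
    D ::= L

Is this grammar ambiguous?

Only L, K are reachable from L; ignoring the rest: Each reachable nonterminal has at most one production per leading terminal, and all productions are right-linear; the derivation is determined token-by-token.

Unambiguous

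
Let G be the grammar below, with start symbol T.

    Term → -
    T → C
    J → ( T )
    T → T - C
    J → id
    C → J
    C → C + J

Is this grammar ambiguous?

(Term is unreachable from T, so its rules don't affect L(T).) This is a standard precedence ladder (T over C over J), with each level left-recursive on its own operator ('-' at T, '+' at C). That structure is LR(1), hence unambiguous.

Unambiguous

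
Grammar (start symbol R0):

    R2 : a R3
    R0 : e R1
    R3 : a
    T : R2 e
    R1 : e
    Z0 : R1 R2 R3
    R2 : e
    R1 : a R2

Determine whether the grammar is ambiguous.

Unambiguous

Only R0, R1, R2, R3 are reachable from R0; ignoring the rest: Restricted to the reachable nonterminals, every rule has the form A → t or A → t B, and no two rules for the same A share a first terminal. The grammar encodes a DFA — one run per string.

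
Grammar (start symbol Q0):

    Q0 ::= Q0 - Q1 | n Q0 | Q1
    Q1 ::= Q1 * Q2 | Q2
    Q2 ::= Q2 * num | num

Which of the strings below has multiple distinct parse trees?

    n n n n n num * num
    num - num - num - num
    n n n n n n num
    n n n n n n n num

n n n n n num * num: 2 trees
num - num - num - num: 1 tree
n n n n n n num: 1 tree
n n n n n n n num: 1 tree

n n n n n num * num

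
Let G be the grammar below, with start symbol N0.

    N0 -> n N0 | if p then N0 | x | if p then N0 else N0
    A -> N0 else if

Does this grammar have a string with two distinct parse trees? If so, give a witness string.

Ambiguous

Witness: if p then if p then x else x

Derivation 1: N0 ⇒ if p then N0 ⇒ if p then if p then N0 else N0 ⇒ if p then if p then x else N0 ⇒ if p then if p then x else x
Derivation 2: N0 ⇒ if p then N0 else N0 ⇒ if p then if p then N0 else N0 ⇒ if p then if p then x else N0 ⇒ if p then if p then x else x

Two distinct leftmost derivations for the same string.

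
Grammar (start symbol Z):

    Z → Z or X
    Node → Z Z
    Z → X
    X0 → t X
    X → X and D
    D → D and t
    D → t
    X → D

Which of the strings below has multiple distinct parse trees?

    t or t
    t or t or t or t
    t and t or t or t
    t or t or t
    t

t and t or t or t

t or t: 1 tree
t or t or t or t: 1 tree
t and t or t or t: 2 trees
t or t or t: 1 tree
t: 1 tree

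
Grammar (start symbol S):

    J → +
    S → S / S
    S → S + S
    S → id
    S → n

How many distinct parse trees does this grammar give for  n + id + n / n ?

5

Parse trees for n + id + n / n:
  [S [S [S n] + [S [S id] + [S n]]] / [S n]]
  [S [S [S [S n] + [S id]] + [S n]] / [S n]]
  [S [S n] + [S [S [S id] + [S n]] / [S n]]]
  [S [S n] + [S [S id] + [S [S n] / [S n]]]]
  [S [S [S n] + [S id]] + [S [S n] / [S n]]]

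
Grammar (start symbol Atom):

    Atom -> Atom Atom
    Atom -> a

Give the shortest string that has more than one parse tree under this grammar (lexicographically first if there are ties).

length 1: no string has ≥2 trees
length 2: no string has ≥2 trees
length 3: a a a has 2 parse trees

Two derivations of a a a:
  Atom ⇒ Atom Atom ⇒ Atom Atom Atom ⇒ a Atom Atom ⇒ a a Atom ⇒ a a a
  Atom ⇒ Atom Atom ⇒ a Atom ⇒ a Atom Atom ⇒ a a Atom ⇒ a a a

a a a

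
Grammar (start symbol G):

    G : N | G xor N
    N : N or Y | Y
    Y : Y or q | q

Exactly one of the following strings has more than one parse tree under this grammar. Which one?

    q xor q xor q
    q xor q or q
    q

q xor q xor q: 1 tree
q xor q or q: 2 trees
q: 1 tree

q xor q or q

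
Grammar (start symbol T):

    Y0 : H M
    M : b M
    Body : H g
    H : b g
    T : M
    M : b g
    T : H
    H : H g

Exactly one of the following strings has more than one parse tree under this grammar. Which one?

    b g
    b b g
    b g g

b g: 2 trees
b b g: 1 tree
b g g: 1 tree

b g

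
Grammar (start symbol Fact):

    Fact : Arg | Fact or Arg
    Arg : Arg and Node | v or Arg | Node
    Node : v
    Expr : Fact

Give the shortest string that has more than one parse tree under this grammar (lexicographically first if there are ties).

length 1: no string has ≥2 trees
length 3: v or v has 2 parse trees

Two derivations of v or v:
  Fact ⇒ Arg ⇒ v or Arg ⇒ v or Node ⇒ v or v
  Fact ⇒ Fact or Arg ⇒ Arg or Arg ⇒ Node or Arg ⇒ v or Arg ⇒ v or Node ⇒ v or v

v or v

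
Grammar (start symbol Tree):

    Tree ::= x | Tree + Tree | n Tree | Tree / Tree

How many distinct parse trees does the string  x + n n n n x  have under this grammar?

Parse trees for x + n n n n x:
  [Tree [Tree x] + [Tree n [Tree n [Tree n [Tree n [Tree x]]]]]]

1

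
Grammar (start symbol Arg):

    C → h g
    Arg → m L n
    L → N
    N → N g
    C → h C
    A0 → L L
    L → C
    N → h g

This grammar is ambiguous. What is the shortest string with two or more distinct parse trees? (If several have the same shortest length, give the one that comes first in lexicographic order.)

length 4: m h g n has 2 parse trees

Two derivations of m h g n:
  Arg ⇒ m L n ⇒ m N n ⇒ m h g n
  Arg ⇒ m L n ⇒ m C n ⇒ m h g n

m h g n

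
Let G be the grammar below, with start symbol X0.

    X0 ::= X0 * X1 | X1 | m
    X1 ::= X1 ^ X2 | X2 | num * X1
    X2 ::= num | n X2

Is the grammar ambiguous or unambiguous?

Witness: num * num

Derivation 1: X0 ⇒ X0 * X1 ⇒ X1 * X1 ⇒ X2 * X1 ⇒ num * X1 ⇒ num * X2 ⇒ num * num
Derivation 2: X0 ⇒ X1 ⇒ num * X1 ⇒ num * X2 ⇒ num * num

Two distinct leftmost derivations for the same string.

Ambiguous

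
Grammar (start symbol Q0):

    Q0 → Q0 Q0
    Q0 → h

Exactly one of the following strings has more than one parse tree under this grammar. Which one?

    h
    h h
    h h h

h h h

h: 1 tree
h h: 1 tree
h h h: 2 trees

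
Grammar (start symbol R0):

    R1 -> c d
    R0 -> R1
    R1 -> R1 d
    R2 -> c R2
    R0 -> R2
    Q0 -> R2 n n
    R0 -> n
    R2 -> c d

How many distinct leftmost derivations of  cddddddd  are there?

1

Parse trees for cddddddd:
  [R0 [R1 [R1 [R1 [R1 [R1 [R1 [R1 c d] d] d] d] d] d] d]]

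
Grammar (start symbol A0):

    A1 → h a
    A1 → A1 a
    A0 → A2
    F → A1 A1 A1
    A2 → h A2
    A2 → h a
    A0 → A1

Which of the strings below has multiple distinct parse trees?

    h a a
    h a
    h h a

h a

h a a: 1 tree
h a: 2 trees
h h a: 1 tree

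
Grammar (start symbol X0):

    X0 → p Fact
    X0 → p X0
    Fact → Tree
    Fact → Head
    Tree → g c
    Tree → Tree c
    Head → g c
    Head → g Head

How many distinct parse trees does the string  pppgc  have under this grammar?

Parse trees for pppgc:
  [X0 p [X0 p [X0 p [Fact [Tree g c]]]]]
  [X0 p [X0 p [X0 p [Fact [Head g c]]]]]

2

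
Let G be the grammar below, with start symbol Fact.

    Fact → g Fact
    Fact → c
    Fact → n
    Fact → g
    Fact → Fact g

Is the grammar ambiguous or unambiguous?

Witness: g g

Derivation 1: Fact ⇒ g Fact ⇒ g g
Derivation 2: Fact ⇒ Fact g ⇒ g g

Two distinct leftmost derivations for the same string.

Ambiguous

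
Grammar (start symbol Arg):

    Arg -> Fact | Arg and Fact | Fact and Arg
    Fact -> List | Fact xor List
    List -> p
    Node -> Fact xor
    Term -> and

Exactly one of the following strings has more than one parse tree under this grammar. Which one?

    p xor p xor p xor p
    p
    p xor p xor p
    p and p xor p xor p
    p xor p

p and p xor p xor p

p xor p xor p xor p: 1 tree
p: 1 tree
p xor p xor p: 1 tree
p and p xor p xor p: 2 trees
p xor p: 1 tree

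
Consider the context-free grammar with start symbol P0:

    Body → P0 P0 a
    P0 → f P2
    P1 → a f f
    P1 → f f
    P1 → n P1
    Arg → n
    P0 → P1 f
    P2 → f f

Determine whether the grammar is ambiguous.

Ambiguous

Witness: f f f

Derivation 1: P0 ⇒ f P2 ⇒ f f f
Derivation 2: P0 ⇒ P1 f ⇒ f f f

Two distinct leftmost derivations for the same string.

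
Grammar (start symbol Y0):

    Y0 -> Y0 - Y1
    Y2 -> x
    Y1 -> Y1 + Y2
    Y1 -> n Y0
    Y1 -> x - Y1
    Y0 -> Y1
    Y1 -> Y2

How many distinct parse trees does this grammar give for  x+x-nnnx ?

Parse trees for x+x-nnnx:
  [Y0 [Y0 [Y1 [Y1 [Y2 x]] + [Y2 x]]] - [Y1 n [Y0 [Y1 n [Y0 [Y1 n [Y0 [Y1 [Y2 x]]]]]]]]]

1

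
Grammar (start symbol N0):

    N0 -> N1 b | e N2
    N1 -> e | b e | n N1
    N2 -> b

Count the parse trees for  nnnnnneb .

Parse trees for nnnnnneb:
  [N0 [N1 n [N1 n [N1 n [N1 n [N1 n [N1 n [N1 e]]]]]]] b]

1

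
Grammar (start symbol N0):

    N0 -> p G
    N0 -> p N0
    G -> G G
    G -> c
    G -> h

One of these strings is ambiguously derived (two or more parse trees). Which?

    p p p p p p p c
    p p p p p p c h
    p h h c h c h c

p h h c h c h c

p p p p p p p c: 1 tree
p p p p p p c h: 1 tree
p h h c h c h c: 132 trees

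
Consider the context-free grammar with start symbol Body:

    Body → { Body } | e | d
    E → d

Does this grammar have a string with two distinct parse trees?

Only Body is reachable from Body; ignoring the rest: L(Body) is { openⁿ atom closeⁿ : n ≥ 0 }. The bracket depth fixes n, and the derivation is forced at every step.

Unambiguous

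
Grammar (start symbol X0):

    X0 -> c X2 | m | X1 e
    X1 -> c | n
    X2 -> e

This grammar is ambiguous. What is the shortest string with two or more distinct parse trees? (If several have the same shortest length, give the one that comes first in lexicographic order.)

c e

length 1: no string has ≥2 trees
length 2: c e has 2 parse trees

Two derivations of c e:
  X0 ⇒ c X2 ⇒ c e
  X0 ⇒ X1 e ⇒ c e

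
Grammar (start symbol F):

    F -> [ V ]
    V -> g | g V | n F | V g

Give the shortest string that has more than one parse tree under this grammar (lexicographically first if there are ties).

[ g g ]

length 3: no string has ≥2 trees
length 4: [ g g ] has 2 parse trees

Two derivations of [ g g ]:
  F ⇒ [ V ] ⇒ [ g V ] ⇒ [ g g ]
  F ⇒ [ V ] ⇒ [ V g ] ⇒ [ g g ]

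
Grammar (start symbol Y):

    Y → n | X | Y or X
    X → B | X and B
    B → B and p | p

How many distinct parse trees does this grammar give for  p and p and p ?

Parse trees for p and p and p:
  [Y [X [B [B [B p] and p] and p]]]
  [Y [X [X [B p]] and [B [B p] and p]]]
  [Y [X [X [B [B p] and p]] and [B p]]]
  [Y [X [X [X [B p]] and [B p]] and [B p]]]

4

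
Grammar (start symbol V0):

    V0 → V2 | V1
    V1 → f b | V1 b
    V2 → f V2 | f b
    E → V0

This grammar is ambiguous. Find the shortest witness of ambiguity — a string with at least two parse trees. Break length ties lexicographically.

length 2: f b has 2 parse trees

Two derivations of f b:
  V0 ⇒ V2 ⇒ f b
  V0 ⇒ V1 ⇒ f b

f b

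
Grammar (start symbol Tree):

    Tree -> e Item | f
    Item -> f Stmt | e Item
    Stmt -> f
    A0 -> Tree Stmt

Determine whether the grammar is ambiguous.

(A0 is unreachable from Tree, so its rules don't affect L(Tree).) Restricted to the reachable nonterminals, every rule has the form A → t or A → t B, and no two rules for the same A share a first terminal. The grammar encodes a DFA — one run per string.

Unambiguous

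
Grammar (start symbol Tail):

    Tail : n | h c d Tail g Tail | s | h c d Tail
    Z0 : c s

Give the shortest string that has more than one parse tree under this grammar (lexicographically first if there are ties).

length 1: no string has ≥2 trees
length 4: no string has ≥2 trees
length 6: no string has ≥2 trees
length 7: no string has ≥2 trees
length 9: h c d h c d n g n has 2 parse trees

Two derivations of h c d h c d n g n:
  Tail ⇒ h c d Tail g Tail ⇒ h c d h c d Tail g Tail ⇒ h c d h c d n g Tail ⇒ h c d h c d n g n
  Tail ⇒ h c d Tail ⇒ h c d h c d Tail g Tail ⇒ h c d h c d n g Tail ⇒ h c d h c d n g n

h c d h c d n g n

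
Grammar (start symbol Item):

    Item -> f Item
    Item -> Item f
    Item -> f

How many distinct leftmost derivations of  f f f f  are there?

Parse trees for f f f f:
  [Item f [Item f [Item f [Item f]]]]
  [Item f [Item f [Item [Item f] f]]]
  [Item f [Item [Item f [Item f]] f]]
  [Item f [Item [Item [Item f] f] f]]
  [Item [Item f [Item f [Item f]]] f]
  [Item [Item f [Item [Item f] f]] f]
  [Item [Item [Item f [Item f]] f] f]
  [Item [Item [Item [Item f] f] f] f]

8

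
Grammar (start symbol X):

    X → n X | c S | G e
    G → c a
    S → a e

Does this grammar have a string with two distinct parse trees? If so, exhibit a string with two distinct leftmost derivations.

Witness: c a e

Derivation 1: X ⇒ c S ⇒ c a e
Derivation 2: X ⇒ G e ⇒ c a e

Two distinct leftmost derivations for the same string.

Ambiguous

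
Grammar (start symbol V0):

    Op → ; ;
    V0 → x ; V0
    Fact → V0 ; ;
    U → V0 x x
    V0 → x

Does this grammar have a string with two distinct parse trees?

Only V0 is reachable from V0; ignoring the rest: The reachable grammar is A → atom sep A | atom. Each atom is followed by either the separator (recurse) or end-of-string (stop) — no choice point.

Unambiguous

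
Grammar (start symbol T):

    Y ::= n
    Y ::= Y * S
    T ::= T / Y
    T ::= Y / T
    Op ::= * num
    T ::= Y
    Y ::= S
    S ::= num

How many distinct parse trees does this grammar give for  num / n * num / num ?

Parse trees for num / n * num / num:
  [T [T [T [Y [S num]]] / [Y [Y n] * [S num]]] / [Y [S num]]]
  [T [T [Y [S num]] / [T [Y [Y n] * [S num]]]] / [Y [S num]]]
  [T [Y [S num]] / [T [T [Y [Y n] * [S num]]] / [Y [S num]]]]
  [T [Y [S num]] / [T [Y [Y n] * [S num]] / [T [Y [S num]]]]]

4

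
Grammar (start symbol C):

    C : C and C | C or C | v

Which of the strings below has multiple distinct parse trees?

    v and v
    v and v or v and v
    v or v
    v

v and v or v and v

v and v: 1 tree
v and v or v and v: 5 trees
v or v: 1 tree
v: 1 tree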